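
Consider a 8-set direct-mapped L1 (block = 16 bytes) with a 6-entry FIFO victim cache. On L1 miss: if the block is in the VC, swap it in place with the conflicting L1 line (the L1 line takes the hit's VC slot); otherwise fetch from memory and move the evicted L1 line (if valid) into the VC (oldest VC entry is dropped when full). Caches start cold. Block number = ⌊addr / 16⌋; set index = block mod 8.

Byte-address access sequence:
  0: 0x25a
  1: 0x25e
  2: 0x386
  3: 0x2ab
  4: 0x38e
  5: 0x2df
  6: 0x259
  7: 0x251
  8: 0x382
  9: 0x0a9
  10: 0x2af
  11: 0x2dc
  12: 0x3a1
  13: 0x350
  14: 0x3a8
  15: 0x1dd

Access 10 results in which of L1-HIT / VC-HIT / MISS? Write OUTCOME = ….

OUTCOME = VC-HIT

0: 0x25a (blk 37, set 5) → MISS  vc=[]
1: 0x25e (blk 37, set 5) → L1-HIT  vc=[]
2: 0x386 (blk 56, set 0) → MISS  vc=[]
3: 0x2ab (blk 42, set 2) → MISS  vc=[]
4: 0x38e (blk 56, set 0) → L1-HIT  vc=[]
5: 0x2df (blk 45, set 5) → MISS  vc=[37]
6: 0x259 (blk 37, set 5) → VC-HIT  vc=[45]
7: 0x251 (blk 37, set 5) → L1-HIT  vc=[45]
8: 0x382 (blk 56, set 0) → L1-HIT  vc=[45]
9: 0xa9 (blk 10, set 2) → MISS  vc=[45, 42]
10: 0x2af (blk 42, set 2) → VC-HIT  vc=[45, 10]
11: 0x2dc (blk 45, set 5) → VC-HIT  vc=[37, 10]
12: 0x3a1 (blk 58, set 2) → MISS  vc=[37, 10, 42]
13: 0x350 (blk 53, set 5) → MISS  vc=[37, 10, 42, 45]
14: 0x3a8 (blk 58, set 2) → L1-HIT  vc=[37, 10, 42, 45]
15: 0x1dd (blk 29, set 5) → MISS  vc=[37, 10, 42, 45, 53]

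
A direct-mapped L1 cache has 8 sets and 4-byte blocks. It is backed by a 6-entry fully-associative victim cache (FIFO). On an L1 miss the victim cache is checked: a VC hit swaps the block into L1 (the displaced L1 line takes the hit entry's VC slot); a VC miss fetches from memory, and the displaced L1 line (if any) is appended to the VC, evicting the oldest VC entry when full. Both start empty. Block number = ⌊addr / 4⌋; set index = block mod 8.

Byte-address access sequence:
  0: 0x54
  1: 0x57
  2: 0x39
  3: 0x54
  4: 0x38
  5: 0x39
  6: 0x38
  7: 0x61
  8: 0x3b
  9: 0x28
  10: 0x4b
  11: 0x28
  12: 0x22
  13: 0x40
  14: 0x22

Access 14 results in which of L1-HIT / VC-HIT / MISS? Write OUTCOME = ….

  [0] addr=0x54 blk=21 s=5: MISS | VC []
  [1] addr=0x57 blk=21 s=5: L1-HIT | VC []
  [2] addr=0x39 blk=14 s=6: MISS | VC []
  [3] addr=0x54 blk=21 s=5: L1-HIT | VC []
  [4] addr=0x38 blk=14 s=6: L1-HIT | VC []
  [5] addr=0x39 blk=14 s=6: L1-HIT | VC []
  [6] addr=0x38 blk=14 s=6: L1-HIT | VC []
  [7] addr=0x61 blk=24 s=0: MISS | VC []
  [8] addr=0x3b blk=14 s=6: L1-HIT | VC []
  [9] addr=0x28 blk=10 s=2: MISS | VC []
  [10] addr=0x4b blk=18 s=2: MISS | VC [10]
  [11] addr=0x28 blk=10 s=2: VC-HIT | VC [18]
  [12] addr=0x22 blk=8 s=0: MISS | VC [18, 24]
  [13] addr=0x40 blk=16 s=0: MISS | VC [18, 24, 8]
  [14] addr=0x22 blk=8 s=0: VC-HIT | VC [18, 24, 16]

OUTCOME = VC-HIT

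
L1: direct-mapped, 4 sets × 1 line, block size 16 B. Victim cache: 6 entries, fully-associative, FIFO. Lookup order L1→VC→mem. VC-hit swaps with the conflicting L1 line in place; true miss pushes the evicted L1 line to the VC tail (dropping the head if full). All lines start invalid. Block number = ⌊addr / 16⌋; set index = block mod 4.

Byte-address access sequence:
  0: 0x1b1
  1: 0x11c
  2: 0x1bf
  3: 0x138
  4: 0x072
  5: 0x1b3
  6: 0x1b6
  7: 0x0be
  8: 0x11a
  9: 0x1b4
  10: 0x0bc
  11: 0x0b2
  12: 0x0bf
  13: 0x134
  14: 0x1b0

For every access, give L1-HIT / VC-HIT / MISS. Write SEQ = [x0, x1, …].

  [0] addr=0x1b1 blk=27 s=3: MISS | VC []
  [1] addr=0x11c blk=17 s=1: MISS | VC []
  [2] addr=0x1bf blk=27 s=3: L1-HIT | VC []
  [3] addr=0x138 blk=19 s=3: MISS | VC [27]
  [4] addr=0x72 blk=7 s=3: MISS | VC [27, 19]
  [5] addr=0x1b3 blk=27 s=3: VC-HIT | VC [7, 19]
  [6] addr=0x1b6 blk=27 s=3: L1-HIT | VC [7, 19]
  [7] addr=0xbe blk=11 s=3: MISS | VC [7, 19, 27]
  [8] addr=0x11a blk=17 s=1: L1-HIT | VC [7, 19, 27]
  [9] addr=0x1b4 blk=27 s=3: VC-HIT | VC [7, 19, 11]
  [10] addr=0xbc blk=11 s=3: VC-HIT | VC [7, 19, 27]
  [11] addr=0xb2 blk=11 s=3: L1-HIT | VC [7, 19, 27]
  [12] addr=0xbf blk=11 s=3: L1-HIT | VC [7, 19, 27]
  [13] addr=0x134 blk=19 s=3: VC-HIT | VC [7, 11, 27]
  [14] addr=0x1b0 blk=27 s=3: VC-HIT | VC [7, 11, 19]

SEQ = [MISS, MISS, L1-HIT, MISS, MISS, VC-HIT, L1-HIT, MISS, L1-HIT, VC-HIT, VC-HIT, L1-HIT, L1-HIT, VC-HIT, VC-HIT]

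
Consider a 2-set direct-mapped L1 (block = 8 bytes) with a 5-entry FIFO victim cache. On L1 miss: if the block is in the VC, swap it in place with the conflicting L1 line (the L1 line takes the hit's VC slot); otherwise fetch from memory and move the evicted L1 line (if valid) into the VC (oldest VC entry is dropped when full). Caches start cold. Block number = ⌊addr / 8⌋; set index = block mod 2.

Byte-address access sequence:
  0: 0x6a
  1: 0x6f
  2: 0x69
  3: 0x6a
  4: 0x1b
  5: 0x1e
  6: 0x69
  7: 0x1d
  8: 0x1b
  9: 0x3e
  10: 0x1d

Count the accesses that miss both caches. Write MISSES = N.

MISSES = 3

#0 0x6a→b13/s1 MISS; vc=[]
#1 0x6f→b13/s1 L1-HIT; vc=[]
#2 0x69→b13/s1 L1-HIT; vc=[]
#3 0x6a→b13/s1 L1-HIT; vc=[]
#4 0x1b→b3/s1 MISS; vc=[13]
#5 0x1e→b3/s1 L1-HIT; vc=[13]
#6 0x69→b13/s1 VC-HIT; vc=[3]
#7 0x1d→b3/s1 VC-HIT; vc=[13]
#8 0x1b→b3/s1 L1-HIT; vc=[13]
#9 0x3e→b7/s1 MISS; vc=[13,3]
#10 0x1d→b3/s1 VC-HIT; vc=[13,7]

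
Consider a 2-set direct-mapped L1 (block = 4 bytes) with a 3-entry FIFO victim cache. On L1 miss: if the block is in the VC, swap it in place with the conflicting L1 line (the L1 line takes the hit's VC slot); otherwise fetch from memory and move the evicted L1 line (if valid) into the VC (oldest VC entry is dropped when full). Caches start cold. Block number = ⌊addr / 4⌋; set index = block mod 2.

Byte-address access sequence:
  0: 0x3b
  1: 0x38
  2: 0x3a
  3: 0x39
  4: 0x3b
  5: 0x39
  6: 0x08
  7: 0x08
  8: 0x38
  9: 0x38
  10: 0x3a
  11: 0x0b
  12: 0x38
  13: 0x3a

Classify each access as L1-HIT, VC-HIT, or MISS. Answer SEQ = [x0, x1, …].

SEQ = [MISS, L1-HIT, L1-HIT, L1-HIT, L1-HIT, L1-HIT, MISS, L1-HIT, VC-HIT, L1-HIT, L1-HIT, VC-HIT, VC-HIT, L1-HIT]

  [0] addr=0x3b blk=14 s=0: MISS | VC []
  [1] addr=0x38 blk=14 s=0: L1-HIT | VC []
  [2] addr=0x3a blk=14 s=0: L1-HIT | VC []
  [3] addr=0x39 blk=14 s=0: L1-HIT | VC []
  [4] addr=0x3b blk=14 s=0: L1-HIT | VC []
  [5] addr=0x39 blk=14 s=0: L1-HIT | VC []
  [6] addr=0x8 blk=2 s=0: MISS | VC [14]
  [7] addr=0x8 blk=2 s=0: L1-HIT | VC [14]
  [8] addr=0x38 blk=14 s=0: VC-HIT | VC [2]
  [9] addr=0x38 blk=14 s=0: L1-HIT | VC [2]
  [10] addr=0x3a blk=14 s=0: L1-HIT | VC [2]
  [11] addr=0xb blk=2 s=0: VC-HIT | VC [14]
  [12] addr=0x38 blk=14 s=0: VC-HIT | VC [2]
  [13] addr=0x3a blk=14 s=0: L1-HIT | VC [2]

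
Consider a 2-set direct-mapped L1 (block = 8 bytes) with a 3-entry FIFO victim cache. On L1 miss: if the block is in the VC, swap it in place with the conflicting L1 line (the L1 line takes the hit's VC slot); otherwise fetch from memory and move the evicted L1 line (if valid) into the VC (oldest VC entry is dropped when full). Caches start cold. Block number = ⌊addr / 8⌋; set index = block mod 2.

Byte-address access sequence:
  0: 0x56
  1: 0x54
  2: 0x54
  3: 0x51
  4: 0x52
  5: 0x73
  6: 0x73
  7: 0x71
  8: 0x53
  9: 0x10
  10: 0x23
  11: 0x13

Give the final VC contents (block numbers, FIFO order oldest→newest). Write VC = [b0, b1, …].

#0 0x56→b10/s0 MISS; vc=[]
#1 0x54→b10/s0 L1-HIT; vc=[]
#2 0x54→b10/s0 L1-HIT; vc=[]
#3 0x51→b10/s0 L1-HIT; vc=[]
#4 0x52→b10/s0 L1-HIT; vc=[]
#5 0x73→b14/s0 MISS; vc=[10]
#6 0x73→b14/s0 L1-HIT; vc=[10]
#7 0x71→b14/s0 L1-HIT; vc=[10]
#8 0x53→b10/s0 VC-HIT; vc=[14]
#9 0x10→b2/s0 MISS; vc=[14,10]
#10 0x23→b4/s0 MISS; vc=[14,10,2]
#11 0x13→b2/s0 VC-HIT; vc=[14,10,4]

VC = [14, 10, 4]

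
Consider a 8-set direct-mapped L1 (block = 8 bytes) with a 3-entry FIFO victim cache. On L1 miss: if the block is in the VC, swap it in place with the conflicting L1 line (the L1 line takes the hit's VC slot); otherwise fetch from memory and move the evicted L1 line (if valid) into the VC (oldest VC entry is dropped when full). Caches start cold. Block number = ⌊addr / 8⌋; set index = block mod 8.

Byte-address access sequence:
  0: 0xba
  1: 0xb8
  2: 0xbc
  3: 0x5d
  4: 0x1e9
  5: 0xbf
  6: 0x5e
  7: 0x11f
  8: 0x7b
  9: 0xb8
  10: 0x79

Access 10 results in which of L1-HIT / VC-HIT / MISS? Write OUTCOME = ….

  [0] addr=0xba blk=23 s=7: MISS | VC []
  [1] addr=0xb8 blk=23 s=7: L1-HIT | VC []
  [2] addr=0xbc blk=23 s=7: L1-HIT | VC []
  [3] addr=0x5d blk=11 s=3: MISS | VC []
  [4] addr=0x1e9 blk=61 s=5: MISS | VC []
  [5] addr=0xbf blk=23 s=7: L1-HIT | VC []
  [6] addr=0x5e blk=11 s=3: L1-HIT | VC []
  [7] addr=0x11f blk=35 s=3: MISS | VC [11]
  [8] addr=0x7b blk=15 s=7: MISS | VC [11, 23]
  [9] addr=0xb8 blk=23 s=7: VC-HIT | VC [11, 15]
  [10] addr=0x79 blk=15 s=7: VC-HIT | VC [11, 23]

OUTCOME = VC-HIT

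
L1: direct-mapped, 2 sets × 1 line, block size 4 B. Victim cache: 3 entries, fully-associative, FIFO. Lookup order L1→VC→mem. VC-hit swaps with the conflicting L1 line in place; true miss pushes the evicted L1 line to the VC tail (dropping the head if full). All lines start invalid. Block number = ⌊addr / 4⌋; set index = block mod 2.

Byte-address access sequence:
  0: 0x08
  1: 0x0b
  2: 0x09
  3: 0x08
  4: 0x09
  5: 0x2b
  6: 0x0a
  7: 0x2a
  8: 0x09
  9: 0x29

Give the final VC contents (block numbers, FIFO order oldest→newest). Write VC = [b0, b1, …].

  [0] addr=0x8 blk=2 s=0: MISS | VC []
  [1] addr=0xb blk=2 s=0: L1-HIT | VC []
  [2] addr=0x9 blk=2 s=0: L1-HIT | VC []
  [3] addr=0x8 blk=2 s=0: L1-HIT | VC []
  [4] addr=0x9 blk=2 s=0: L1-HIT | VC []
  [5] addr=0x2b blk=10 s=0: MISS | VC [2]
  [6] addr=0xa blk=2 s=0: VC-HIT | VC [10]
  [7] addr=0x2a blk=10 s=0: VC-HIT | VC [2]
  [8] addr=0x9 blk=2 s=0: VC-HIT | VC [10]
  [9] addr=0x29 blk=10 s=0: VC-HIT | VC [2]

VC = [2]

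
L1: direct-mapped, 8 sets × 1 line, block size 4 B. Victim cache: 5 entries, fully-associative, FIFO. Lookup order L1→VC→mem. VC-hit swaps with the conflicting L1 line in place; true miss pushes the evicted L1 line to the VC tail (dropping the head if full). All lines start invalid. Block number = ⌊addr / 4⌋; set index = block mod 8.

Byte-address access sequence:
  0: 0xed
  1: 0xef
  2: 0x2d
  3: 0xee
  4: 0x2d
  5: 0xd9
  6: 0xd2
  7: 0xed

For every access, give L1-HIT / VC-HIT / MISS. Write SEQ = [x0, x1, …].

  [0] addr=0xed blk=59 s=3: MISS | VC []
  [1] addr=0xef blk=59 s=3: L1-HIT | VC []
  [2] addr=0x2d blk=11 s=3: MISS | VC [59]
  [3] addr=0xee blk=59 s=3: VC-HIT | VC [11]
  [4] addr=0x2d blk=11 s=3: VC-HIT | VC [59]
  [5] addr=0xd9 blk=54 s=6: MISS | VC [59]
  [6] addr=0xd2 blk=52 s=4: MISS | VC [59]
  [7] addr=0xed blk=59 s=3: VC-HIT | VC [11]

SEQ = [MISS, L1-HIT, MISS, VC-HIT, VC-HIT, MISS, MISS, VC-HIT]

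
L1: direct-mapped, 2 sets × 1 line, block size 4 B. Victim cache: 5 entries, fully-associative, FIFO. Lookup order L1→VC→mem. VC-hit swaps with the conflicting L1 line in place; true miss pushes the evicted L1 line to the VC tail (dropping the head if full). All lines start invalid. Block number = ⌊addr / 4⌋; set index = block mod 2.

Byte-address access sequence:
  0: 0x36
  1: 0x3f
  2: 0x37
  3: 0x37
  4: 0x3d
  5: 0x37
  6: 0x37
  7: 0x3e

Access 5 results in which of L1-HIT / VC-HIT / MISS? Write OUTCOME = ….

OUTCOME = VC-HIT

  [0] addr=0x36 blk=13 s=1: MISS | VC []
  [1] addr=0x3f blk=15 s=1: MISS | VC [13]
  [2] addr=0x37 blk=13 s=1: VC-HIT | VC [15]
  [3] addr=0x37 blk=13 s=1: L1-HIT | VC [15]
  [4] addr=0x3d blk=15 s=1: VC-HIT | VC [13]
  [5] addr=0x37 blk=13 s=1: VC-HIT | VC [15]
  [6] addr=0x37 blk=13 s=1: L1-HIT | VC [15]
  [7] addr=0x3e blk=15 s=1: VC-HIT | VC [13]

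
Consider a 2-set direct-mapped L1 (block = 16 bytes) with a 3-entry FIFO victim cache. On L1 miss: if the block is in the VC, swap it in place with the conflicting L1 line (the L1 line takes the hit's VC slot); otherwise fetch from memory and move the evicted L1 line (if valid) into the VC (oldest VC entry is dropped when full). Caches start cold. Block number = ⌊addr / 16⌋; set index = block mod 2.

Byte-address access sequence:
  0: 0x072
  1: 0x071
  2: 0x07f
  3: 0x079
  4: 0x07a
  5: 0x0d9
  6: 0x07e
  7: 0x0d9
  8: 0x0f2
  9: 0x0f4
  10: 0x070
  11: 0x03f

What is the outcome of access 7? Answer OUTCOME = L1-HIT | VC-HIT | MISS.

#0 0x72→b7/s1 MISS; vc=[]
#1 0x71→b7/s1 L1-HIT; vc=[]
#2 0x7f→b7/s1 L1-HIT; vc=[]
#3 0x79→b7/s1 L1-HIT; vc=[]
#4 0x7a→b7/s1 L1-HIT; vc=[]
#5 0xd9→b13/s1 MISS; vc=[7]
#6 0x7e→b7/s1 VC-HIT; vc=[13]
#7 0xd9→b13/s1 VC-HIT; vc=[7]
#8 0xf2→b15/s1 MISS; vc=[7,13]
#9 0xf4→b15/s1 L1-HIT; vc=[7,13]
#10 0x70→b7/s1 VC-HIT; vc=[15,13]
#11 0x3f→b3/s1 MISS; vc=[15,13,7]

OUTCOME = VC-HIT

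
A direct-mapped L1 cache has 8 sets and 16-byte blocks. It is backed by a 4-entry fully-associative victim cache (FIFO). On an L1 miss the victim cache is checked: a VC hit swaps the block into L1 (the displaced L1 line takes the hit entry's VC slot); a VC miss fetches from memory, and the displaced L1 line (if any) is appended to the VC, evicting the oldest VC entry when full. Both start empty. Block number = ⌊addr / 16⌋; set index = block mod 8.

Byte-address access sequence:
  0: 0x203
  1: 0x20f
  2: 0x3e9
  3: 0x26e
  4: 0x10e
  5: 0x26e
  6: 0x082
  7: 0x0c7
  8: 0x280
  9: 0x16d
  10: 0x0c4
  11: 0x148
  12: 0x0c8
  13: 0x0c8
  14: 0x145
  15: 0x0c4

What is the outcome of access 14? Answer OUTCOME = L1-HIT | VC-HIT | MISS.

OUTCOME = VC-HIT

0: 0x203 (blk 32, set 0) → MISS  vc=[]
1: 0x20f (blk 32, set 0) → L1-HIT  vc=[]
2: 0x3e9 (blk 62, set 6) → MISS  vc=[]
3: 0x26e (blk 38, set 6) → MISS  vc=[62]
4: 0x10e (blk 16, set 0) → MISS  vc=[62, 32]
5: 0x26e (blk 38, set 6) → L1-HIT  vc=[62, 32]
6: 0x82 (blk 8, set 0) → MISS  vc=[62, 32, 16]
7: 0xc7 (blk 12, set 4) → MISS  vc=[62, 32, 16]
8: 0x280 (blk 40, set 0) → MISS  vc=[62, 32, 16, 8]
9: 0x16d (blk 22, set 6) → MISS  vc=[32, 16, 8, 38]
10: 0xc4 (blk 12, set 4) → L1-HIT  vc=[32, 16, 8, 38]
11: 0x148 (blk 20, set 4) → MISS  vc=[16, 8, 38, 12]
12: 0xc8 (blk 12, set 4) → VC-HIT  vc=[16, 8, 38, 20]
13: 0xc8 (blk 12, set 4) → L1-HIT  vc=[16, 8, 38, 20]
14: 0x145 (blk 20, set 4) → VC-HIT  vc=[16, 8, 38, 12]
15: 0xc4 (blk 12, set 4) → VC-HIT  vc=[16, 8, 38, 20]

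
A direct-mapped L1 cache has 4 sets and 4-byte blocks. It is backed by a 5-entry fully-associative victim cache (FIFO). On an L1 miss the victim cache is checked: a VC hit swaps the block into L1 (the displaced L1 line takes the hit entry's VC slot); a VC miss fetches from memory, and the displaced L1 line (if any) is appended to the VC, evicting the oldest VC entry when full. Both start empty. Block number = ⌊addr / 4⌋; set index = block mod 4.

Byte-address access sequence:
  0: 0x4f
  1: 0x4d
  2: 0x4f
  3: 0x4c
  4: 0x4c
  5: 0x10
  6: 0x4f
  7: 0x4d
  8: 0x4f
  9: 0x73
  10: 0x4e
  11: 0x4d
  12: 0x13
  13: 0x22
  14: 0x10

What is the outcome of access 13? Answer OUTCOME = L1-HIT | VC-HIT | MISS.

  [0] addr=0x4f blk=19 s=3: MISS | VC []
  [1] addr=0x4d blk=19 s=3: L1-HIT | VC []
  [2] addr=0x4f blk=19 s=3: L1-HIT | VC []
  [3] addr=0x4c blk=19 s=3: L1-HIT | VC []
  [4] addr=0x4c blk=19 s=3: L1-HIT | VC []
  [5] addr=0x10 blk=4 s=0: MISS | VC []
  [6] addr=0x4f blk=19 s=3: L1-HIT | VC []
  [7] addr=0x4d blk=19 s=3: L1-HIT | VC []
  [8] addr=0x4f blk=19 s=3: L1-HIT | VC []
  [9] addr=0x73 blk=28 s=0: MISS | VC [4]
  [10] addr=0x4e blk=19 s=3: L1-HIT | VC [4]
  [11] addr=0x4d blk=19 s=3: L1-HIT | VC [4]
  [12] addr=0x13 blk=4 s=0: VC-HIT | VC [28]
  [13] addr=0x22 blk=8 s=0: MISS | VC [28, 4]
  [14] addr=0x10 blk=4 s=0: VC-HIT | VC [28, 8]

OUTCOME = MISS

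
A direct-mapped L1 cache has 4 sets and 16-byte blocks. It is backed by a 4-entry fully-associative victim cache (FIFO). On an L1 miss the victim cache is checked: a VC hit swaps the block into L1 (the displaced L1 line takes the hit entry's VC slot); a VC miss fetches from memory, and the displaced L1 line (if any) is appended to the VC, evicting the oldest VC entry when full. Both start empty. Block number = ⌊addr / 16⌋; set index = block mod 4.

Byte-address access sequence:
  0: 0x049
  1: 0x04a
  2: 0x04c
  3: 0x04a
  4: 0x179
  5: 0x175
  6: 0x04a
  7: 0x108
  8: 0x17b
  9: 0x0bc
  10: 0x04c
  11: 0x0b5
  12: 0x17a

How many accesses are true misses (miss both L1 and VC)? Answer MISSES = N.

0: 0x49 (blk 4, set 0) → MISS  vc=[]
1: 0x4a (blk 4, set 0) → L1-HIT  vc=[]
2: 0x4c (blk 4, set 0) → L1-HIT  vc=[]
3: 0x4a (blk 4, set 0) → L1-HIT  vc=[]
4: 0x179 (blk 23, set 3) → MISS  vc=[]
5: 0x175 (blk 23, set 3) → L1-HIT  vc=[]
6: 0x4a (blk 4, set 0) → L1-HIT  vc=[]
7: 0x108 (blk 16, set 0) → MISS  vc=[4]
8: 0x17b (blk 23, set 3) → L1-HIT  vc=[4]
9: 0xbc (blk 11, set 3) → MISS  vc=[4, 23]
10: 0x4c (blk 4, set 0) → VC-HIT  vc=[16, 23]
11: 0xb5 (blk 11, set 3) → L1-HIT  vc=[16, 23]
12: 0x17a (blk 23, set 3) → VC-HIT  vc=[16, 11]

MISSES = 4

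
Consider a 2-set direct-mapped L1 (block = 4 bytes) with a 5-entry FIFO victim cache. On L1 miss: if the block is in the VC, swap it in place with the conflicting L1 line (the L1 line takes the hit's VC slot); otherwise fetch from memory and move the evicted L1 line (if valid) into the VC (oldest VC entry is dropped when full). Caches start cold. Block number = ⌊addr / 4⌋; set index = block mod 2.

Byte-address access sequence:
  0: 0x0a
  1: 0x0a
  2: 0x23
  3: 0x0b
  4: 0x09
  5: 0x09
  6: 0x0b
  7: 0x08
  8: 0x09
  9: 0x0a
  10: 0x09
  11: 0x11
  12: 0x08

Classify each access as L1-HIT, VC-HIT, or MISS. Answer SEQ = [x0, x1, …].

0: 0xa (blk 2, set 0) → MISS  vc=[]
1: 0xa (blk 2, set 0) → L1-HIT  vc=[]
2: 0x23 (blk 8, set 0) → MISS  vc=[2]
3: 0xb (blk 2, set 0) → VC-HIT  vc=[8]
4: 0x9 (blk 2, set 0) → L1-HIT  vc=[8]
5: 0x9 (blk 2, set 0) → L1-HIT  vc=[8]
6: 0xb (blk 2, set 0) → L1-HIT  vc=[8]
7: 0x8 (blk 2, set 0) → L1-HIT  vc=[8]
8: 0x9 (blk 2, set 0) → L1-HIT  vc=[8]
9: 0xa (blk 2, set 0) → L1-HIT  vc=[8]
10: 0x9 (blk 2, set 0) → L1-HIT  vc=[8]
11: 0x11 (blk 4, set 0) → MISS  vc=[8, 2]
12: 0x8 (blk 2, set 0) → VC-HIT  vc=[8, 4]

SEQ = [MISS, L1-HIT, MISS, VC-HIT, L1-HIT, L1-HIT, L1-HIT, L1-HIT, L1-HIT, L1-HIT, L1-HIT, MISS, VC-HIT]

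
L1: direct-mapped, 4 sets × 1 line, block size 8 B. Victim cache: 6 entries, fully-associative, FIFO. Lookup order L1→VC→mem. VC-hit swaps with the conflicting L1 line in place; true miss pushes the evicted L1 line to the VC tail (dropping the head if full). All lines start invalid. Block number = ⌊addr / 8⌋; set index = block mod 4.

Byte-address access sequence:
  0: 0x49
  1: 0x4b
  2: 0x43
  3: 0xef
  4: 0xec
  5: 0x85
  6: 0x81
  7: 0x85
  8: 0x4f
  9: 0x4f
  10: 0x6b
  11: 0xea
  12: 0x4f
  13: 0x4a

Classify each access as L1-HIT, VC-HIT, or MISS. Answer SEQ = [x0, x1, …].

#0 0x49→b9/s1 MISS; vc=[]
#1 0x4b→b9/s1 L1-HIT; vc=[]
#2 0x43→b8/s0 MISS; vc=[]
#3 0xef→b29/s1 MISS; vc=[9]
#4 0xec→b29/s1 L1-HIT; vc=[9]
#5 0x85→b16/s0 MISS; vc=[9,8]
#6 0x81→b16/s0 L1-HIT; vc=[9,8]
#7 0x85→b16/s0 L1-HIT; vc=[9,8]
#8 0x4f→b9/s1 VC-HIT; vc=[29,8]
#9 0x4f→b9/s1 L1-HIT; vc=[29,8]
#10 0x6b→b13/s1 MISS; vc=[29,8,9]
#11 0xea→b29/s1 VC-HIT; vc=[13,8,9]
#12 0x4f→b9/s1 VC-HIT; vc=[13,8,29]
#13 0x4a→b9/s1 L1-HIT; vc=[13,8,29]

SEQ = [MISS, L1-HIT, MISS, MISS, L1-HIT, MISS, L1-HIT, L1-HIT, VC-HIT, L1-HIT, MISS, VC-HIT, VC-HIT, L1-HIT]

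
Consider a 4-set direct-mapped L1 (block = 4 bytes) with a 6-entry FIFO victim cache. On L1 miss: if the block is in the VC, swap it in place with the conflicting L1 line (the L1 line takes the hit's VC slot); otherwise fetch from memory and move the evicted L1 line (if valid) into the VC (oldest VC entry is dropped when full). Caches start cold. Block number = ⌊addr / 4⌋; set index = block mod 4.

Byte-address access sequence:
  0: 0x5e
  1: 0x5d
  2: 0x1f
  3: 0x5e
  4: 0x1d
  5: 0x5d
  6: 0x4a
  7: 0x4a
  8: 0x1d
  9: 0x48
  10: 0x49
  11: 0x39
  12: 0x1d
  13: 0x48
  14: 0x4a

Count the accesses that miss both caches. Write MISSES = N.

MISSES = 4

0: 0x5e (blk 23, set 3) → MISS  vc=[]
1: 0x5d (blk 23, set 3) → L1-HIT  vc=[]
2: 0x1f (blk 7, set 3) → MISS  vc=[23]
3: 0x5e (blk 23, set 3) → VC-HIT  vc=[7]
4: 0x1d (blk 7, set 3) → VC-HIT  vc=[23]
5: 0x5d (blk 23, set 3) → VC-HIT  vc=[7]
6: 0x4a (blk 18, set 2) → MISS  vc=[7]
7: 0x4a (blk 18, set 2) → L1-HIT  vc=[7]
8: 0x1d (blk 7, set 3) → VC-HIT  vc=[23]
9: 0x48 (blk 18, set 2) → L1-HIT  vc=[23]
10: 0x49 (blk 18, set 2) → L1-HIT  vc=[23]
11: 0x39 (blk 14, set 2) → MISS  vc=[23, 18]
12: 0x1d (blk 7, set 3) → L1-HIT  vc=[23, 18]
13: 0x48 (blk 18, set 2) → VC-HIT  vc=[23, 14]
14: 0x4a (blk 18, set 2) → L1-HIT  vc=[23, 14]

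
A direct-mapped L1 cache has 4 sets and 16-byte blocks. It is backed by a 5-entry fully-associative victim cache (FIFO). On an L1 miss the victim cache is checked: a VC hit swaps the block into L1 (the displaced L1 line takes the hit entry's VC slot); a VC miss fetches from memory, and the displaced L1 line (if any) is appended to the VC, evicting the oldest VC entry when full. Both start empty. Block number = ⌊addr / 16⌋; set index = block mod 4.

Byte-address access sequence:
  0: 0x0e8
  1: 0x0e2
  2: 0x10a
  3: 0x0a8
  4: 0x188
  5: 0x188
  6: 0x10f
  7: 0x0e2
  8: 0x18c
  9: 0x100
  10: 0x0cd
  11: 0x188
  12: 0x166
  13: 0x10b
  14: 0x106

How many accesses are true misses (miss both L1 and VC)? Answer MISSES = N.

0: 0xe8 (blk 14, set 2) → MISS  vc=[]
1: 0xe2 (blk 14, set 2) → L1-HIT  vc=[]
2: 0x10a (blk 16, set 0) → MISS  vc=[]
3: 0xa8 (blk 10, set 2) → MISS  vc=[14]
4: 0x188 (blk 24, set 0) → MISS  vc=[14, 16]
5: 0x188 (blk 24, set 0) → L1-HIT  vc=[14, 16]
6: 0x10f (blk 16, set 0) → VC-HIT  vc=[14, 24]
7: 0xe2 (blk 14, set 2) → VC-HIT  vc=[10, 24]
8: 0x18c (blk 24, set 0) → VC-HIT  vc=[10, 16]
9: 0x100 (blk 16, set 0) → VC-HIT  vc=[10, 24]
10: 0xcd (blk 12, set 0) → MISS  vc=[10, 24, 16]
11: 0x188 (blk 24, set 0) → VC-HIT  vc=[10, 12, 16]
12: 0x166 (blk 22, set 2) → MISS  vc=[10, 12, 16, 14]
13: 0x10b (blk 16, set 0) → VC-HIT  vc=[10, 12, 24, 14]
14: 0x106 (blk 16, set 0) → L1-HIT  vc=[10, 12, 24, 14]

MISSES = 6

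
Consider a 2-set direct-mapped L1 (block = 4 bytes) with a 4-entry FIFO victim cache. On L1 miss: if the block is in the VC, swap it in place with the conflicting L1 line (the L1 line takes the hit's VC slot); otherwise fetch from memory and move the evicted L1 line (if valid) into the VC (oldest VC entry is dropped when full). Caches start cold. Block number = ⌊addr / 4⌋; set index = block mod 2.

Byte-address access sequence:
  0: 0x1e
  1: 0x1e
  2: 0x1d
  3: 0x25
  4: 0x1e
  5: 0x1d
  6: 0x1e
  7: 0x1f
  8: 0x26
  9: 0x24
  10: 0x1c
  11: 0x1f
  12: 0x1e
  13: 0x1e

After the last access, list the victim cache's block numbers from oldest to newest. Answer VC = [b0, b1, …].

VC = [9]

0: 0x1e (blk 7, set 1) → MISS  vc=[]
1: 0x1e (blk 7, set 1) → L1-HIT  vc=[]
2: 0x1d (blk 7, set 1) → L1-HIT  vc=[]
3: 0x25 (blk 9, set 1) → MISS  vc=[7]
4: 0x1e (blk 7, set 1) → VC-HIT  vc=[9]
5: 0x1d (blk 7, set 1) → L1-HIT  vc=[9]
6: 0x1e (blk 7, set 1) → L1-HIT  vc=[9]
7: 0x1f (blk 7, set 1) → L1-HIT  vc=[9]
8: 0x26 (blk 9, set 1) → VC-HIT  vc=[7]
9: 0x24 (blk 9, set 1) → L1-HIT  vc=[7]
10: 0x1c (blk 7, set 1) → VC-HIT  vc=[9]
11: 0x1f (blk 7, set 1) → L1-HIT  vc=[9]
12: 0x1e (blk 7, set 1) → L1-HIT  vc=[9]
13: 0x1e (blk 7, set 1) → L1-HIT  vc=[9]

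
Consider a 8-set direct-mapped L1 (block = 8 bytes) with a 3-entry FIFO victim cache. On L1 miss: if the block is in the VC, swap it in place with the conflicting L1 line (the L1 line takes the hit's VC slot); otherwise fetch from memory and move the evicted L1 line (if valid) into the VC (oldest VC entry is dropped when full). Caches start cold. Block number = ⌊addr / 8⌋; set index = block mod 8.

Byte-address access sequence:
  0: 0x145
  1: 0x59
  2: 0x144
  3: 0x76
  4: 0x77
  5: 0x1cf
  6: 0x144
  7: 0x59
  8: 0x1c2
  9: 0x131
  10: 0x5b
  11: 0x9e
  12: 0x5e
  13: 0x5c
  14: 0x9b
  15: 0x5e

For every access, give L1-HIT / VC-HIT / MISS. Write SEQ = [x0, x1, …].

  [0] addr=0x145 blk=40 s=0: MISS | VC []
  [1] addr=0x59 blk=11 s=3: MISS | VC []
  [2] addr=0x144 blk=40 s=0: L1-HIT | VC []
  [3] addr=0x76 blk=14 s=6: MISS | VC []
  [4] addr=0x77 blk=14 s=6: L1-HIT | VC []
  [5] addr=0x1cf blk=57 s=1: MISS | VC []
  [6] addr=0x144 blk=40 s=0: L1-HIT | VC []
  [7] addr=0x59 blk=11 s=3: L1-HIT | VC []
  [8] addr=0x1c2 blk=56 s=0: MISS | VC [40]
  [9] addr=0x131 blk=38 s=6: MISS | VC [40, 14]
  [10] addr=0x5b blk=11 s=3: L1-HIT | VC [40, 14]
  [11] addr=0x9e blk=19 s=3: MISS | VC [40, 14, 11]
  [12] addr=0x5e blk=11 s=3: VC-HIT | VC [40, 14, 19]
  [13] addr=0x5c blk=11 s=3: L1-HIT | VC [40, 14, 19]
  [14] addr=0x9b blk=19 s=3: VC-HIT | VC [40, 14, 11]
  [15] addr=0x5e blk=11 s=3: VC-HIT | VC [40, 14, 19]

SEQ = [MISS, MISS, L1-HIT, MISS, L1-HIT, MISS, L1-HIT, L1-HIT, MISS, MISS, L1-HIT, MISS, VC-HIT, L1-HIT, VC-HIT, VC-HIT]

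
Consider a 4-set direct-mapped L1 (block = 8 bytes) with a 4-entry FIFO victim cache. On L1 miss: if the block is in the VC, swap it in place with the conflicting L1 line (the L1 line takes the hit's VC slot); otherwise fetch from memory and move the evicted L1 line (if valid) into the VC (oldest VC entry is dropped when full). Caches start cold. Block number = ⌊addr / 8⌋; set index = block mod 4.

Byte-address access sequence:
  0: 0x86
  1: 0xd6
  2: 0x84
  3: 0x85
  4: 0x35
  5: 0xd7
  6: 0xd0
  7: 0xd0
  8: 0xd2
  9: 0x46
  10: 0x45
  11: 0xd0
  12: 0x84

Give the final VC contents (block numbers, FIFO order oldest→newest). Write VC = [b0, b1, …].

VC = [6, 8]

0: 0x86 (blk 16, set 0) → MISS  vc=[]
1: 0xd6 (blk 26, set 2) → MISS  vc=[]
2: 0x84 (blk 16, set 0) → L1-HIT  vc=[]
3: 0x85 (blk 16, set 0) → L1-HIT  vc=[]
4: 0x35 (blk 6, set 2) → MISS  vc=[26]
5: 0xd7 (blk 26, set 2) → VC-HIT  vc=[6]
6: 0xd0 (blk 26, set 2) → L1-HIT  vc=[6]
7: 0xd0 (blk 26, set 2) → L1-HIT  vc=[6]
8: 0xd2 (blk 26, set 2) → L1-HIT  vc=[6]
9: 0x46 (blk 8, set 0) → MISS  vc=[6, 16]
10: 0x45 (blk 8, set 0) → L1-HIT  vc=[6, 16]
11: 0xd0 (blk 26, set 2) → L1-HIT  vc=[6, 16]
12: 0x84 (blk 16, set 0) → VC-HIT  vc=[6, 8]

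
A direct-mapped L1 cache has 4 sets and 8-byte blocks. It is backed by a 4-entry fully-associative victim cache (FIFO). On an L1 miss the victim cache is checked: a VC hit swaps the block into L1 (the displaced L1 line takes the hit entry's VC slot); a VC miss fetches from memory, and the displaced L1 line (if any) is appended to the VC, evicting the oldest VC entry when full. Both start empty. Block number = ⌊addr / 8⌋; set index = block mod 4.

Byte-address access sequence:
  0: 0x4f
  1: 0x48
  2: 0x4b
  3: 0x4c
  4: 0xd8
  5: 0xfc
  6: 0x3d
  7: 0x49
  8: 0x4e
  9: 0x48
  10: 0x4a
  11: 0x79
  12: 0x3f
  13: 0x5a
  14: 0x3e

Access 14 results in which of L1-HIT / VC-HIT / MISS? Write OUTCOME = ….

OUTCOME = VC-HIT

0: 0x4f (blk 9, set 1) → MISS  vc=[]
1: 0x48 (blk 9, set 1) → L1-HIT  vc=[]
2: 0x4b (blk 9, set 1) → L1-HIT  vc=[]
3: 0x4c (blk 9, set 1) → L1-HIT  vc=[]
4: 0xd8 (blk 27, set 3) → MISS  vc=[]
5: 0xfc (blk 31, set 3) → MISS  vc=[27]
6: 0x3d (blk 7, set 3) → MISS  vc=[27, 31]
7: 0x49 (blk 9, set 1) → L1-HIT  vc=[27, 31]
8: 0x4e (blk 9, set 1) → L1-HIT  vc=[27, 31]
9: 0x48 (blk 9, set 1) → L1-HIT  vc=[27, 31]
10: 0x4a (blk 9, set 1) → L1-HIT  vc=[27, 31]
11: 0x79 (blk 15, set 3) → MISS  vc=[27, 31, 7]
12: 0x3f (blk 7, set 3) → VC-HIT  vc=[27, 31, 15]
13: 0x5a (blk 11, set 3) → MISS  vc=[27, 31, 15, 7]
14: 0x3e (blk 7, set 3) → VC-HIT  vc=[27, 31, 15, 11]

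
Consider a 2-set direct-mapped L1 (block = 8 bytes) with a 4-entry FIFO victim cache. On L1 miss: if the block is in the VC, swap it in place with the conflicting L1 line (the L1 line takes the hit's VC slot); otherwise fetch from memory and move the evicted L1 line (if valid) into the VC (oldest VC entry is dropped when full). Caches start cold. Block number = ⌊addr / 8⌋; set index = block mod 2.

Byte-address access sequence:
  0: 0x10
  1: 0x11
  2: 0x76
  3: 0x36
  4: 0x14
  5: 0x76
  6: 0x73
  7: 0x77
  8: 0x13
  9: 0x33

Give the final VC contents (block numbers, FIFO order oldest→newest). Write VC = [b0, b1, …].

0: 0x10 (blk 2, set 0) → MISS  vc=[]
1: 0x11 (blk 2, set 0) → L1-HIT  vc=[]
2: 0x76 (blk 14, set 0) → MISS  vc=[2]
3: 0x36 (blk 6, set 0) → MISS  vc=[2, 14]
4: 0x14 (blk 2, set 0) → VC-HIT  vc=[6, 14]
5: 0x76 (blk 14, set 0) → VC-HIT  vc=[6, 2]
6: 0x73 (blk 14, set 0) → L1-HIT  vc=[6, 2]
7: 0x77 (blk 14, set 0) → L1-HIT  vc=[6, 2]
8: 0x13 (blk 2, set 0) → VC-HIT  vc=[6, 14]
9: 0x33 (blk 6, set 0) → VC-HIT  vc=[2, 14]

VC = [2, 14]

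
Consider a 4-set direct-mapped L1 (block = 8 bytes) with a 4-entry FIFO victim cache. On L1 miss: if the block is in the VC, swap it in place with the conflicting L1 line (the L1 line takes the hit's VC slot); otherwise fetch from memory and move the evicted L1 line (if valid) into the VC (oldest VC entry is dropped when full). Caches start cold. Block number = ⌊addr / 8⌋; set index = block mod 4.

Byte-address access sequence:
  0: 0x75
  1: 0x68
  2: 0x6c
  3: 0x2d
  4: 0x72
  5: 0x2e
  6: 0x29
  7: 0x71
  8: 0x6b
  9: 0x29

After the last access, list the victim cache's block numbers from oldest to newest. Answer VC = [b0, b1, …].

  [0] addr=0x75 blk=14 s=2: MISS | VC []
  [1] addr=0x68 blk=13 s=1: MISS | VC []
  [2] addr=0x6c blk=13 s=1: L1-HIT | VC []
  [3] addr=0x2d blk=5 s=1: MISS | VC [13]
  [4] addr=0x72 blk=14 s=2: L1-HIT | VC [13]
  [5] addr=0x2e blk=5 s=1: L1-HIT | VC [13]
  [6] addr=0x29 blk=5 s=1: L1-HIT | VC [13]
  [7] addr=0x71 blk=14 s=2: L1-HIT | VC [13]
  [8] addr=0x6b blk=13 s=1: VC-HIT | VC [5]
  [9] addr=0x29 blk=5 s=1: VC-HIT | VC [13]

VC = [13]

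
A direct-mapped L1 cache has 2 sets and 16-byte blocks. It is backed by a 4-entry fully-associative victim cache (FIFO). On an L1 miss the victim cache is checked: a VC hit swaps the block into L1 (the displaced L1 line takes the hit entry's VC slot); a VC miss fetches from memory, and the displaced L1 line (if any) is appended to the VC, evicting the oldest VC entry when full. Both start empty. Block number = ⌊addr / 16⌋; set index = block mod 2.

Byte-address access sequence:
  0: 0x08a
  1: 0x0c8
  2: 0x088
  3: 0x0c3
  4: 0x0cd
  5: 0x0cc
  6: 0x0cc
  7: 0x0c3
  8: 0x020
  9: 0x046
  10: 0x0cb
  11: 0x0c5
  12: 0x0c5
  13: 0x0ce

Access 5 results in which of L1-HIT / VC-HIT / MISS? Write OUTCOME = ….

OUTCOME = L1-HIT

  [0] addr=0x8a blk=8 s=0: MISS | VC []
  [1] addr=0xc8 blk=12 s=0: MISS | VC [8]
  [2] addr=0x88 blk=8 s=0: VC-HIT | VC [12]
  [3] addr=0xc3 blk=12 s=0: VC-HIT | VC [8]
  [4] addr=0xcd blk=12 s=0: L1-HIT | VC [8]
  [5] addr=0xcc blk=12 s=0: L1-HIT | VC [8]
  [6] addr=0xcc blk=12 s=0: L1-HIT | VC [8]
  [7] addr=0xc3 blk=12 s=0: L1-HIT | VC [8]
  [8] addr=0x20 blk=2 s=0: MISS | VC [8, 12]
  [9] addr=0x46 blk=4 s=0: MISS | VC [8, 12, 2]
  [10] addr=0xcb blk=12 s=0: VC-HIT | VC [8, 4, 2]
  [11] addr=0xc5 blk=12 s=0: L1-HIT | VC [8, 4, 2]
  [12] addr=0xc5 blk=12 s=0: L1-HIT | VC [8, 4, 2]
  [13] addr=0xce blk=12 s=0: L1-HIT | VC [8, 4, 2]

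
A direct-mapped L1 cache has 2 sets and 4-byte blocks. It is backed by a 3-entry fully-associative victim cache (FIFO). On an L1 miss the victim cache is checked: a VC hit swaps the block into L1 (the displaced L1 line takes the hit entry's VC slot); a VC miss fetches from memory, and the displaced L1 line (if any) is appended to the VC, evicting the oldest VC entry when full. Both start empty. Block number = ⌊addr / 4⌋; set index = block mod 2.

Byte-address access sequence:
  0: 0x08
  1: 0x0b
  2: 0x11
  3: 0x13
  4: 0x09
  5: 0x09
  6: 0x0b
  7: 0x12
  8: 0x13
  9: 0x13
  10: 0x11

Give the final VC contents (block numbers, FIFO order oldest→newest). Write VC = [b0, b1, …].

#0 0x8→b2/s0 MISS; vc=[]
#1 0xb→b2/s0 L1-HIT; vc=[]
#2 0x11→b4/s0 MISS; vc=[2]
#3 0x13→b4/s0 L1-HIT; vc=[2]
#4 0x9→b2/s0 VC-HIT; vc=[4]
#5 0x9→b2/s0 L1-HIT; vc=[4]
#6 0xb→b2/s0 L1-HIT; vc=[4]
#7 0x12→b4/s0 VC-HIT; vc=[2]
#8 0x13→b4/s0 L1-HIT; vc=[2]
#9 0x13→b4/s0 L1-HIT; vc=[2]
#10 0x11→b4/s0 L1-HIT; vc=[2]

VC = [2]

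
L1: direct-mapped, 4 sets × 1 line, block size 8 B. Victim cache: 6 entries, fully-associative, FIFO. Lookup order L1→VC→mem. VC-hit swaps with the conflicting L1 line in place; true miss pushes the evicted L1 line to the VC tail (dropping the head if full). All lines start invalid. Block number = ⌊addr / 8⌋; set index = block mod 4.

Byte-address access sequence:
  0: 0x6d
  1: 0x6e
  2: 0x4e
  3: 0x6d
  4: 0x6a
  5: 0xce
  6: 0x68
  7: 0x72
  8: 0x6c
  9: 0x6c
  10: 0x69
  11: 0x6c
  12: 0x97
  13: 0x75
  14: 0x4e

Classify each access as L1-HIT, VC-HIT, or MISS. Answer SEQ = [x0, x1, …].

  [0] addr=0x6d blk=13 s=1: MISS | VC []
  [1] addr=0x6e blk=13 s=1: L1-HIT | VC []
  [2] addr=0x4e blk=9 s=1: MISS | VC [13]
  [3] addr=0x6d blk=13 s=1: VC-HIT | VC [9]
  [4] addr=0x6a blk=13 s=1: L1-HIT | VC [9]
  [5] addr=0xce blk=25 s=1: MISS | VC [9, 13]
  [6] addr=0x68 blk=13 s=1: VC-HIT | VC [9, 25]
  [7] addr=0x72 blk=14 s=2: MISS | VC [9, 25]
  [8] addr=0x6c blk=13 s=1: L1-HIT | VC [9, 25]
  [9] addr=0x6c blk=13 s=1: L1-HIT | VC [9, 25]
  [10] addr=0x69 blk=13 s=1: L1-HIT | VC [9, 25]
  [11] addr=0x6c blk=13 s=1: L1-HIT | VC [9, 25]
  [12] addr=0x97 blk=18 s=2: MISS | VC [9, 25, 14]
  [13] addr=0x75 blk=14 s=2: VC-HIT | VC [9, 25, 18]
  [14] addr=0x4e blk=9 s=1: VC-HIT | VC [13, 25, 18]

SEQ = [MISS, L1-HIT, MISS, VC-HIT, L1-HIT, MISS, VC-HIT, MISS, L1-HIT, L1-HIT, L1-HIT, L1-HIT, MISS, VC-HIT, VC-HIT]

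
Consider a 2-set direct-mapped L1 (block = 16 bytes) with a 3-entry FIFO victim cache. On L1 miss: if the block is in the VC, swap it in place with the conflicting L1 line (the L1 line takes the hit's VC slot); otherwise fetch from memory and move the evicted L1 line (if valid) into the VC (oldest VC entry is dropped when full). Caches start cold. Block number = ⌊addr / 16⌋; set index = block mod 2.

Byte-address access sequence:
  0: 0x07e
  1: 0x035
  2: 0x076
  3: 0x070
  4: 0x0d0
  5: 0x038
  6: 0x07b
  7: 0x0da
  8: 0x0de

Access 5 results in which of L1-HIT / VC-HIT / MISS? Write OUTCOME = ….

OUTCOME = VC-HIT

#0 0x7e→b7/s1 MISS; vc=[]
#1 0x35→b3/s1 MISS; vc=[7]
#2 0x76→b7/s1 VC-HIT; vc=[3]
#3 0x70→b7/s1 L1-HIT; vc=[3]
#4 0xd0→b13/s1 MISS; vc=[3,7]
#5 0x38→b3/s1 VC-HIT; vc=[13,7]
#6 0x7b→b7/s1 VC-HIT; vc=[13,3]
#7 0xda→b13/s1 VC-HIT; vc=[7,3]
#8 0xde→b13/s1 L1-HIT; vc=[7,3]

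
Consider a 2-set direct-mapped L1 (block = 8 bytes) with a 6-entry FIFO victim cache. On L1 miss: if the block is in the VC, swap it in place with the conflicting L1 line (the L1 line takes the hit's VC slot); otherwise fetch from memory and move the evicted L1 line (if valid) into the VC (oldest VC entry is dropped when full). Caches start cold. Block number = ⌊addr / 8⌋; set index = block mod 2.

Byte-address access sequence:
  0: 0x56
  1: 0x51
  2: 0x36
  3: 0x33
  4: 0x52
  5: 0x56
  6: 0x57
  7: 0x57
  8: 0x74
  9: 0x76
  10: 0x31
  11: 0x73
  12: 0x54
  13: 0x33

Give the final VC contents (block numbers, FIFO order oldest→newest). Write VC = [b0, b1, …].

VC = [10, 14]

#0 0x56→b10/s0 MISS; vc=[]
#1 0x51→b10/s0 L1-HIT; vc=[]
#2 0x36→b6/s0 MISS; vc=[10]
#3 0x33→b6/s0 L1-HIT; vc=[10]
#4 0x52→b10/s0 VC-HIT; vc=[6]
#5 0x56→b10/s0 L1-HIT; vc=[6]
#6 0x57→b10/s0 L1-HIT; vc=[6]
#7 0x57→b10/s0 L1-HIT; vc=[6]
#8 0x74→b14/s0 MISS; vc=[6,10]
#9 0x76→b14/s0 L1-HIT; vc=[6,10]
#10 0x31→b6/s0 VC-HIT; vc=[14,10]
#11 0x73→b14/s0 VC-HIT; vc=[6,10]
#12 0x54→b10/s0 VC-HIT; vc=[6,14]
#13 0x33→b6/s0 VC-HIT; vc=[10,14]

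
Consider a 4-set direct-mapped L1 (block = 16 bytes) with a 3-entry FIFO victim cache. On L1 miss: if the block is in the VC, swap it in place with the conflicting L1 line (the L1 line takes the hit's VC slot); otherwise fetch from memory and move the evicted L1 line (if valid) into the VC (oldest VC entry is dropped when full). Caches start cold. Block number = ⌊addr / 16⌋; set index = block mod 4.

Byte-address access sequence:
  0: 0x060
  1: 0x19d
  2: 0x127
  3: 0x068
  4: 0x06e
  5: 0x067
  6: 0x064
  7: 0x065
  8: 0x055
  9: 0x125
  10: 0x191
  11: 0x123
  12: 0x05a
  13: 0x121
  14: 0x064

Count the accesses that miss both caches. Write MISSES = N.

0: 0x60 (blk 6, set 2) → MISS  vc=[]
1: 0x19d (blk 25, set 1) → MISS  vc=[]
2: 0x127 (blk 18, set 2) → MISS  vc=[6]
3: 0x68 (blk 6, set 2) → VC-HIT  vc=[18]
4: 0x6e (blk 6, set 2) → L1-HIT  vc=[18]
5: 0x67 (blk 6, set 2) → L1-HIT  vc=[18]
6: 0x64 (blk 6, set 2) → L1-HIT  vc=[18]
7: 0x65 (blk 6, set 2) → L1-HIT  vc=[18]
8: 0x55 (blk 5, set 1) → MISS  vc=[18, 25]
9: 0x125 (blk 18, set 2) → VC-HIT  vc=[6, 25]
10: 0x191 (blk 25, set 1) → VC-HIT  vc=[6, 5]
11: 0x123 (blk 18, set 2) → L1-HIT  vc=[6, 5]
12: 0x5a (blk 5, set 1) → VC-HIT  vc=[6, 25]
13: 0x121 (blk 18, set 2) → L1-HIT  vc=[6, 25]
14: 0x64 (blk 6, set 2) → VC-HIT  vc=[18, 25]

MISSES = 4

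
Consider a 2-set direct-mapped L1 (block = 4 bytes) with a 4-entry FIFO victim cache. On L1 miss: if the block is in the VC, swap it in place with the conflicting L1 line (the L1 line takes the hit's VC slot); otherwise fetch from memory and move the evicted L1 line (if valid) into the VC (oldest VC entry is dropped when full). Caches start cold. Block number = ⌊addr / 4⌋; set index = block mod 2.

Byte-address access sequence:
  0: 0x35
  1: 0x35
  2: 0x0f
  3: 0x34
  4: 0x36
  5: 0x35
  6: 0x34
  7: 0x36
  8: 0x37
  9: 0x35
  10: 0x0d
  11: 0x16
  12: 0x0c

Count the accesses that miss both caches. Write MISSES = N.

0: 0x35 (blk 13, set 1) → MISS  vc=[]
1: 0x35 (blk 13, set 1) → L1-HIT  vc=[]
2: 0xf (blk 3, set 1) → MISS  vc=[13]
3: 0x34 (blk 13, set 1) → VC-HIT  vc=[3]
4: 0x36 (blk 13, set 1) → L1-HIT  vc=[3]
5: 0x35 (blk 13, set 1) → L1-HIT  vc=[3]
6: 0x34 (blk 13, set 1) → L1-HIT  vc=[3]
7: 0x36 (blk 13, set 1) → L1-HIT  vc=[3]
8: 0x37 (blk 13, set 1) → L1-HIT  vc=[3]
9: 0x35 (blk 13, set 1) → L1-HIT  vc=[3]
10: 0xd (blk 3, set 1) → VC-HIT  vc=[13]
11: 0x16 (blk 5, set 1) → MISS  vc=[13, 3]
12: 0xc (blk 3, set 1) → VC-HIT  vc=[13, 5]

MISSES = 3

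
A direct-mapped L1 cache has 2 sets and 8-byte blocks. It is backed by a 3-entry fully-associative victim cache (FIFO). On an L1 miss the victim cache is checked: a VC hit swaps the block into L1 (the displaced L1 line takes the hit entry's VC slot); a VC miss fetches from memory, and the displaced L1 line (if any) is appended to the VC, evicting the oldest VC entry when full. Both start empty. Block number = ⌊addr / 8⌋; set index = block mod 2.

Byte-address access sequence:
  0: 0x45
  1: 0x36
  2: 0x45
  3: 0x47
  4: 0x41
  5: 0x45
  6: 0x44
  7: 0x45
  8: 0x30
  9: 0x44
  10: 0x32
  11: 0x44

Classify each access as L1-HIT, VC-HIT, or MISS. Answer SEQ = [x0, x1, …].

#0 0x45→b8/s0 MISS; vc=[]
#1 0x36→b6/s0 MISS; vc=[8]
#2 0x45→b8/s0 VC-HIT; vc=[6]
#3 0x47→b8/s0 L1-HIT; vc=[6]
#4 0x41→b8/s0 L1-HIT; vc=[6]
#5 0x45→b8/s0 L1-HIT; vc=[6]
#6 0x44→b8/s0 L1-HIT; vc=[6]
#7 0x45→b8/s0 L1-HIT; vc=[6]
#8 0x30→b6/s0 VC-HIT; vc=[8]
#9 0x44→b8/s0 VC-HIT; vc=[6]
#10 0x32→b6/s0 VC-HIT; vc=[8]
#11 0x44→b8/s0 VC-HIT; vc=[6]

SEQ = [MISS, MISS, VC-HIT, L1-HIT, L1-HIT, L1-HIT, L1-HIT, L1-HIT, VC-HIT, VC-HIT, VC-HIT, VC-HIT]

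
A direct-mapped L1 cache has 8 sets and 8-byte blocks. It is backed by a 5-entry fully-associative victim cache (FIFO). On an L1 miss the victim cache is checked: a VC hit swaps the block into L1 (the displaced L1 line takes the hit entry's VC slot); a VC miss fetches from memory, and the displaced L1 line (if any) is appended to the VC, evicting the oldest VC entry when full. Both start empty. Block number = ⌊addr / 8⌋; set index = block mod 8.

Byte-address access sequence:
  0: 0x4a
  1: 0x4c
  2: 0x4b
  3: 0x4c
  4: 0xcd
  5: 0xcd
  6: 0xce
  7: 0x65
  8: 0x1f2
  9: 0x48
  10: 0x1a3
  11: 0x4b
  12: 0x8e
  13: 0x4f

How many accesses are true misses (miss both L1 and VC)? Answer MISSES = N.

MISSES = 6

  [0] addr=0x4a blk=9 s=1: MISS | VC []
  [1] addr=0x4c blk=9 s=1: L1-HIT | VC []
  [2] addr=0x4b blk=9 s=1: L1-HIT | VC []
  [3] addr=0x4c blk=9 s=1: L1-HIT | VC []
  [4] addr=0xcd blk=25 s=1: MISS | VC [9]
  [5] addr=0xcd blk=25 s=1: L1-HIT | VC [9]
  [6] addr=0xce blk=25 s=1: L1-HIT | VC [9]
  [7] addr=0x65 blk=12 s=4: MISS | VC [9]
  [8] addr=0x1f2 blk=62 s=6: MISS | VC [9]
  [9] addr=0x48 blk=9 s=1: VC-HIT | VC [25]
  [10] addr=0x1a3 blk=52 s=4: MISS | VC [25, 12]
  [11] addr=0x4b blk=9 s=1: L1-HIT | VC [25, 12]
  [12] addr=0x8e blk=17 s=1: MISS | VC [25, 12, 9]
  [13] addr=0x4f blk=9 s=1: VC-HIT | VC [25, 12, 17]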